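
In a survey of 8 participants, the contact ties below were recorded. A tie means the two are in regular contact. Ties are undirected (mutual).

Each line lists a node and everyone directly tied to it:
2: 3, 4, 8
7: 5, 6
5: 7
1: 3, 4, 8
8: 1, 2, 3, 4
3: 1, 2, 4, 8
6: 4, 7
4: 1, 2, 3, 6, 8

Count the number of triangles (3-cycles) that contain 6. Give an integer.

6's neighbors are 4 and 7, but none of them are tied to each other, so no triangle contains 6.

0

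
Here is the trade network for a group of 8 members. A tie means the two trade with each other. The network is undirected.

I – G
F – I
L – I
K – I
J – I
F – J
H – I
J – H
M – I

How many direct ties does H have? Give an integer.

2

H is directly tied to I and J. That is 2 neighbors, so the degree of H is 2.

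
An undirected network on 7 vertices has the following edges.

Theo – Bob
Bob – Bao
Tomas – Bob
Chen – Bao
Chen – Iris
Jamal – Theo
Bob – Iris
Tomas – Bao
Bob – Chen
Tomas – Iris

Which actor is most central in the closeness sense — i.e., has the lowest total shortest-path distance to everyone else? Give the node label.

Bob

Farness (sum of distances to all others) for each node — Bao:10, Bob:7, Chen:10, Iris:10, Jamal:15, Theo:10, Tomas:10.
The smallest farness is 7, for Bob, so Bob has the highest closeness.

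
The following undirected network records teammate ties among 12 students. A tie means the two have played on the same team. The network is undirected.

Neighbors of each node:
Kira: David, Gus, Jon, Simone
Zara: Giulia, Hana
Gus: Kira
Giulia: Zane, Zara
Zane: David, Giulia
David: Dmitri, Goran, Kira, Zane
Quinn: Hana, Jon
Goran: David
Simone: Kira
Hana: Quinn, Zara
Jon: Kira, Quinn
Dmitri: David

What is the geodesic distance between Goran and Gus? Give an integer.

3

One shortest route is Goran – David – Kira – Gus, which uses 3 edges, and at distance 2 from Goran we only reach {Dmitri, Kira, Zane}, which does not include Gus. So d(Goran,Gus) = 3.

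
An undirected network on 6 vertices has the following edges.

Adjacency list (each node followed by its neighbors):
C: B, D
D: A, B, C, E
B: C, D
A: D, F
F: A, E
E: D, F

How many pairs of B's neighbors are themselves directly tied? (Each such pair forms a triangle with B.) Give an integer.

1

B's neighbors: C and D.
Neighbor pairs that are themselves tied: B–C–D. Each forms one triangle with B, for 1 in total.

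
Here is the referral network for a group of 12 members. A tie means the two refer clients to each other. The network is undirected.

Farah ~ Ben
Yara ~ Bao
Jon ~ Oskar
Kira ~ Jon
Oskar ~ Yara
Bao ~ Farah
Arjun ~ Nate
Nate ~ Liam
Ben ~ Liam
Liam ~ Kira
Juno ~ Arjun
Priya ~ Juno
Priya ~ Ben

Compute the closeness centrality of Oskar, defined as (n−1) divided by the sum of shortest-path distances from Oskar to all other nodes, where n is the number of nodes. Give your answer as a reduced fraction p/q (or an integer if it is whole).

11/36

Distances from Oskar: Arjun:5, Bao:2, Ben:4, Farah:3, Jon:1, Juno:6, Kira:2, Liam:3, Nate:4, Priya:5, Yara:1. Sum = 36.
n = 12, so closeness = 11/36.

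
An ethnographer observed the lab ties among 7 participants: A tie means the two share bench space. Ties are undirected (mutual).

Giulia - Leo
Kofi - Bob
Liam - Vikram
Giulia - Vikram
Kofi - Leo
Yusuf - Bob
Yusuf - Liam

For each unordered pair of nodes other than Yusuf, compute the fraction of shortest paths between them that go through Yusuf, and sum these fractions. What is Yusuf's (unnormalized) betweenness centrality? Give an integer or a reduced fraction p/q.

Pairs whose geodesics pass through Yusuf — Vikram–Bob: 1; Liam–Bob: 1; Liam–Kofi: 1.
All other pairs contribute 0.
Summing the contributions gives betweenness(Yusuf) = 3.

3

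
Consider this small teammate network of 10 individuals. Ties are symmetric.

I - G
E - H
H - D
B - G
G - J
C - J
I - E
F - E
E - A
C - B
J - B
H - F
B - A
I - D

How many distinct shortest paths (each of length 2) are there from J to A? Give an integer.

The shortest distance is 2, and the only length-2 path is J–B–A. So there is exactly 1 shortest path.

1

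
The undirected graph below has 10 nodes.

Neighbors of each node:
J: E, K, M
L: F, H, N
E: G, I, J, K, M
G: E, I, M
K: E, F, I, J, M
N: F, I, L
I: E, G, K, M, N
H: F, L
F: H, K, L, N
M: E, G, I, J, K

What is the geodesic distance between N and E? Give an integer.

One shortest route is N – I – E, which uses 2 edges, and N and E are not directly tied, so nothing shorter exists. So d(N,E) = 2.

2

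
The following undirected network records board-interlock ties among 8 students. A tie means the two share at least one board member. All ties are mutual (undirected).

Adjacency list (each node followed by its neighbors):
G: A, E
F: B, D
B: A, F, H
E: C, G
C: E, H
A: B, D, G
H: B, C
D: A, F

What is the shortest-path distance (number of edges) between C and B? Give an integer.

2

One shortest route is C – H – B, which uses 2 edges, and C and B are not directly tied, so nothing shorter exists. So d(C,B) = 2.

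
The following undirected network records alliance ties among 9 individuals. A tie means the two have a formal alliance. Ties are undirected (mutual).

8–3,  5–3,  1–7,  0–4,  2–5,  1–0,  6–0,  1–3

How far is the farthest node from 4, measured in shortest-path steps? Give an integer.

Distances from 4: 0:1, 1:2, 2:5, 3:3, 5:4, 6:2, 7:3, 8:4.
The largest is 5 (to 2), so the eccentricity of 4 is 5.

5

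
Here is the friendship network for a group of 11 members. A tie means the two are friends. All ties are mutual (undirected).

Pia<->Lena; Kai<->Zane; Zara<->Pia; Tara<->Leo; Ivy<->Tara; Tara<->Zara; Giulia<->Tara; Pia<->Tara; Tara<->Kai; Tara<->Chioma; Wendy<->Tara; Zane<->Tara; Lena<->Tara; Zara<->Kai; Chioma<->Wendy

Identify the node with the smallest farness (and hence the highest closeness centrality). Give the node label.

Tara

Farness (sum of distances to all others) for each node — Chioma:18, Giulia:19, Ivy:19, Kai:17, Lena:18, Leo:19, Pia:17, Tara:10, Wendy:18, Zane:18, Zara:17.
The smallest farness is 10, for Tara, so Tara has the highest closeness.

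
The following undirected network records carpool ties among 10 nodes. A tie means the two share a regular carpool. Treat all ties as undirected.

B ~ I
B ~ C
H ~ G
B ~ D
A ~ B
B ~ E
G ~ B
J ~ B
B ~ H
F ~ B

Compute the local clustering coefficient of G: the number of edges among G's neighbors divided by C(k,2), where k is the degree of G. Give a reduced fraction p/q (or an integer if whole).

G's neighbors: B and H (k = 2).
Possible neighbor pairs: C(2,2) = 1. Edges among them: B–H → e = 1.
Clustering(G) = 1/1.

1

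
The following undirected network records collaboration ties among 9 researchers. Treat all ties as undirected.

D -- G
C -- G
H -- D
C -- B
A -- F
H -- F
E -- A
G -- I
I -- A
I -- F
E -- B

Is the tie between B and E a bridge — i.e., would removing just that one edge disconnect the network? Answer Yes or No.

No

Even without that edge, B still reaches E via B – C – G – I – A – E, so the network stays connected. Not a bridge.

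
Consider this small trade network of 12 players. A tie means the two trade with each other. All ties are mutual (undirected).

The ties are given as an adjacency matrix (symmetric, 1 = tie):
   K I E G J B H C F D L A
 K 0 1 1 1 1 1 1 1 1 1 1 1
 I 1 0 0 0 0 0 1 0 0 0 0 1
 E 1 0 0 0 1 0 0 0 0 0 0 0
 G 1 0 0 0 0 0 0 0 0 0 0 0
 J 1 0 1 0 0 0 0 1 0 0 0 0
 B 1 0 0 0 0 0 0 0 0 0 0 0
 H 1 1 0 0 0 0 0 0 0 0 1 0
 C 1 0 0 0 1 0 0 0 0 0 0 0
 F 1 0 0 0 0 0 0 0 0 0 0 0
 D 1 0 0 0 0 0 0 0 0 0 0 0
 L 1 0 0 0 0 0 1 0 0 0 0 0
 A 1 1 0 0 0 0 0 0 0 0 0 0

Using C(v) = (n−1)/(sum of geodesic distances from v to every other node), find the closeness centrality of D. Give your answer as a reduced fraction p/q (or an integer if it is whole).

11/21

Distances from D: A:2, B:2, C:2, E:2, F:2, G:2, H:2, I:2, J:2, K:1, L:2. Sum = 21.
n = 12, so closeness = 11/21.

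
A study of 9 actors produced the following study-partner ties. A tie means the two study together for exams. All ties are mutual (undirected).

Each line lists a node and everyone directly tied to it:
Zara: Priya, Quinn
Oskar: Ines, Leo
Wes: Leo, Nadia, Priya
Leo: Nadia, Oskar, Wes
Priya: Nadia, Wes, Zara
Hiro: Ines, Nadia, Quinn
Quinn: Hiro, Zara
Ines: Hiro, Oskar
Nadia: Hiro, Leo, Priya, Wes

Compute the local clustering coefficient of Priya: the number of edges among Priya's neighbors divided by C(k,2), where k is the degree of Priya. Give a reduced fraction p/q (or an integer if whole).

1/3

Priya's neighbors: Nadia, Wes, and Zara (k = 3).
Possible neighbor pairs: C(3,2) = 3. Edges among them: Nadia–Wes → e = 1.
Clustering(Priya) = 1/3.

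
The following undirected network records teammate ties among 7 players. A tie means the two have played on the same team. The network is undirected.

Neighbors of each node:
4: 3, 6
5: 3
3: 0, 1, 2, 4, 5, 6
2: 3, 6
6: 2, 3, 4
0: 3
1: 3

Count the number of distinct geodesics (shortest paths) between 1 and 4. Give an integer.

The shortest distance is 2, and the only length-2 path is 1–3–4. So there is exactly 1 shortest path.

1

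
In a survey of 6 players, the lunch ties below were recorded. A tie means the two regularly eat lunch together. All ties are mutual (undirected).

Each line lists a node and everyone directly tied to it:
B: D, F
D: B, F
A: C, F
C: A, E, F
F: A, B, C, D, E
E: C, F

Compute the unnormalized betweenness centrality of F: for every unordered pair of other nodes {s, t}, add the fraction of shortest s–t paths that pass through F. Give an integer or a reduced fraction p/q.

13/2

Pairs whose geodesics pass through F — A–D: 1; A–E: 1/2; A–B: 1; D–E: 1; D–C: 1; E–B: 1; B–C: 1.
All other pairs contribute 0.
Summing the contributions gives betweenness(F) = 13/2.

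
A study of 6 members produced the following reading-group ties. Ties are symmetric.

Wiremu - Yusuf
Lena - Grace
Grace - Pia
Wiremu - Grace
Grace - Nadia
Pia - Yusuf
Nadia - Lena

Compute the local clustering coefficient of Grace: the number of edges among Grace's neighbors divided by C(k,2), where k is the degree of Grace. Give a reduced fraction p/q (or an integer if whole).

1/6

Grace's neighbors: Lena, Nadia, Pia, and Wiremu (k = 4).
Possible neighbor pairs: C(4,2) = 6. Edges among them: Lena–Nadia → e = 1.
Clustering(Grace) = 1/6.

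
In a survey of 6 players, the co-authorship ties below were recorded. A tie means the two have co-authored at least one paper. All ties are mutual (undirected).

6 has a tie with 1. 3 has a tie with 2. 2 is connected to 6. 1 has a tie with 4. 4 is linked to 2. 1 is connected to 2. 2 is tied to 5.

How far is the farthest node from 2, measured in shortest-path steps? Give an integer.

1

Distances from 2: 1:1, 3:1, 4:1, 5:1, 6:1.
The largest is 1 (to 6, 5, 3, 1, and 4), so the eccentricity of 2 is 1.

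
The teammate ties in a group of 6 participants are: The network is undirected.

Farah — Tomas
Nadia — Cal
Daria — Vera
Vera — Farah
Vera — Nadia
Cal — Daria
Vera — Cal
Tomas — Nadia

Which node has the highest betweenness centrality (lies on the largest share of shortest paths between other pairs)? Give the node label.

Vera

Unnormalized betweenness of each node: Cal:5/6, Daria:0, Farah:5/6, Nadia:13/6, Tomas:1/2, Vera:11/3.
Vera has the largest value, 11/3, making it the main broker — the node through which the most shortest paths run.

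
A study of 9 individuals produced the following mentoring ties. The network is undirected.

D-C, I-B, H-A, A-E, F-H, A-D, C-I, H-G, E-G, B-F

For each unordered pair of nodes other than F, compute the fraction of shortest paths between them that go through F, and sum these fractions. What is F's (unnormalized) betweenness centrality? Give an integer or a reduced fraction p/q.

6

Pairs whose geodesics pass through F — H–I: 1; H–B: 1; G–I: 1; G–B: 1; E–B: 2/2; A–B: 1.
All other pairs contribute 0.
Summing the contributions gives betweenness(F) = 6.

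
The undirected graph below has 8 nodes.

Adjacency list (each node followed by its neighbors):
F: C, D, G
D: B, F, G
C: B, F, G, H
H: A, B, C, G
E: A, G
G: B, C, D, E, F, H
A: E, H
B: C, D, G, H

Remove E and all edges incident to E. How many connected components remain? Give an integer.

1

E's neighbors (A and G) remain reachable from one another through other ties, so the rest of the network stays in one piece.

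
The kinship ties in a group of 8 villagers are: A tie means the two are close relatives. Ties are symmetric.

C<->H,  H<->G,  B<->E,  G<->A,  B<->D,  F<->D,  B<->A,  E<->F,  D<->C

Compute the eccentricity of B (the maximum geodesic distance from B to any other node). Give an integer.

3

Distances from B: A:1, C:2, D:1, E:1, F:2, G:2, H:3.
The largest is 3 (to H), so the eccentricity of B is 3.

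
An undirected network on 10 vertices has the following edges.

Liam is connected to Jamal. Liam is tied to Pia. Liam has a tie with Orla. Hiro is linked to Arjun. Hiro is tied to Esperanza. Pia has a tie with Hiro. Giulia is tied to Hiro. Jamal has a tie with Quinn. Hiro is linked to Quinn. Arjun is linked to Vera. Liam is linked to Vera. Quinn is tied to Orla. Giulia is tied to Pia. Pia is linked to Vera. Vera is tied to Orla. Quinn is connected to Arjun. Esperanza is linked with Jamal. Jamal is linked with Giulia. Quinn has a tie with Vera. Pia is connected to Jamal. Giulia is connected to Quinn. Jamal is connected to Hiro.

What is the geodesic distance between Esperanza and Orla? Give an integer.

3

One shortest route is Esperanza – Jamal – Liam – Orla, which uses 3 edges, and at distance 2 from Esperanza we only reach {Arjun, Giulia, Liam, Pia, Quinn}, which does not include Orla. So d(Esperanza,Orla) = 3.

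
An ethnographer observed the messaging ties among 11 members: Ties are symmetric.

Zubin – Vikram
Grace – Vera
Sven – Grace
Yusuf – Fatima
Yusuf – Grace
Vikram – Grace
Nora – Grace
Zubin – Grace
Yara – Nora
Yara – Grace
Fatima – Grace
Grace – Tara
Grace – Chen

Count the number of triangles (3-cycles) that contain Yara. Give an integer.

Yara's neighbors: Grace and Nora.
Neighbor pairs that are themselves tied: Yara–Grace–Nora. Each forms one triangle with Yara, for 1 in total.

1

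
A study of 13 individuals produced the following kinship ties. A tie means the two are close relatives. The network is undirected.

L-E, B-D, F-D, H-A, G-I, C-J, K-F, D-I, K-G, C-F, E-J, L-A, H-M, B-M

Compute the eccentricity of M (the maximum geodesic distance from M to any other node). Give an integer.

5

Distances from M: A:2, B:1, C:4, D:2, E:4, F:3, G:4, H:1, I:3, J:5, K:4, L:3.
The largest is 5 (to J), so the eccentricity of M is 5.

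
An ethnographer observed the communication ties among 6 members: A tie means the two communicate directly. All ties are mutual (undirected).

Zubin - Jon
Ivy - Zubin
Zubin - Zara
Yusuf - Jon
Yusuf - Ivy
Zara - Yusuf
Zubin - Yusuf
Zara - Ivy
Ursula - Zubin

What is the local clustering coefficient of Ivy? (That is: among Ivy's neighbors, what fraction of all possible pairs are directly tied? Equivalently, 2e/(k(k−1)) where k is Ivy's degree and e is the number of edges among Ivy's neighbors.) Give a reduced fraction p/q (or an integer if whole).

1

Ivy's neighbors: Yusuf, Zara, and Zubin (k = 3).
Possible neighbor pairs: C(3,2) = 3. Edges among them: Yusuf–Zara, Yusuf–Zubin, Zara–Zubin → e = 3.
Clustering(Ivy) = 3/3 = 1.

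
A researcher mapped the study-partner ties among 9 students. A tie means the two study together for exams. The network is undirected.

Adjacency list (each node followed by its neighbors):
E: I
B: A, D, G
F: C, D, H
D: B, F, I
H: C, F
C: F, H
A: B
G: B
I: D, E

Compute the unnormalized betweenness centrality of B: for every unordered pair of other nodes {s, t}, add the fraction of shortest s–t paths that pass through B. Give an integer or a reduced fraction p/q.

13

Pairs whose geodesics pass through B — H–A: 1; H–G: 1; E–A: 1; E–G: 1; A–C: 1; A–D: 1; A–F: 1; A–I: 1; A–G: 1; C–G: 1; D–G: 1; F–G: 1; I–G: 1.
All other pairs contribute 0.
Summing the contributions gives betweenness(B) = 13.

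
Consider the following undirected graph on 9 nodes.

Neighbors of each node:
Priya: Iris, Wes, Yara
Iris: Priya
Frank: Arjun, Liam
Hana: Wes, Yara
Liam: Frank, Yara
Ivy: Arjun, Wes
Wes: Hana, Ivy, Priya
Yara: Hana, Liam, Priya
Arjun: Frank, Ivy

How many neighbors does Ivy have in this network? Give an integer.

Ivy is directly tied to Arjun and Wes. That is 2 neighbors, so the degree of Ivy is 2.

2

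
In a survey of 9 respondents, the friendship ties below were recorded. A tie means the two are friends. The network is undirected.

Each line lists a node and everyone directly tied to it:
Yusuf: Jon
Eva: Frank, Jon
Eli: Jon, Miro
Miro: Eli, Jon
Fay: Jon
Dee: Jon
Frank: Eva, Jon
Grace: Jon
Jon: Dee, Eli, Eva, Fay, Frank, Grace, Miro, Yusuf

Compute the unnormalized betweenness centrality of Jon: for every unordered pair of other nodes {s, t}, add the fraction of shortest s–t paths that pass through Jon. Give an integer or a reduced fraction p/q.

Pairs whose geodesics pass through Jon — Fay–Yusuf: 1; Fay–Frank: 1; Fay–Miro: 1; Fay–Dee: 1; Fay–Eva: 1; Fay–Grace: 1; Fay–Eli: 1; Yusuf–Frank: 1; Yusuf–Miro: 1; Yusuf–Dee: 1; Yusuf–Eva: 1; Yusuf–Grace: 1; Yusuf–Eli: 1; Frank–Miro: 1 … (+12 more pairs).
All other pairs contribute 0.
Summing the contributions gives betweenness(Jon) = 26.

26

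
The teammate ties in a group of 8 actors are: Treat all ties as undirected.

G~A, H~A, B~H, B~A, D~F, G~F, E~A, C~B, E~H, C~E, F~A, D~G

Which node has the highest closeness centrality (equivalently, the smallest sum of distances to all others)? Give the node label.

A

Farness (sum of distances to all others) for each node — A:9, B:12, C:16, D:17, E:12, F:12, G:12, H:12.
The smallest farness is 9, for A, so A has the highest closeness.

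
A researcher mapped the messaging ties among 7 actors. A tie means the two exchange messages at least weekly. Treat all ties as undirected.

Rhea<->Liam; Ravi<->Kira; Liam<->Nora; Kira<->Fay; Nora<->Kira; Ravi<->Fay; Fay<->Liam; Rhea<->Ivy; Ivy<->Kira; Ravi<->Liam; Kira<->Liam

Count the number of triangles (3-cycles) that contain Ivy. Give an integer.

Ivy's neighbors are Kira and Rhea, but none of them are tied to each other, so no triangle contains Ivy.

0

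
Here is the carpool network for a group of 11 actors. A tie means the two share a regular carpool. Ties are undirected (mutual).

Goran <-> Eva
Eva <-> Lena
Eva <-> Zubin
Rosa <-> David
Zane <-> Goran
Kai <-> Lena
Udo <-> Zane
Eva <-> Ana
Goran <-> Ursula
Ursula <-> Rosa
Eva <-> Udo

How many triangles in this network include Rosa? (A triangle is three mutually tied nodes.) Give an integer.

Rosa's neighbors are David and Ursula, but none of them are tied to each other, so no triangle contains Rosa.

0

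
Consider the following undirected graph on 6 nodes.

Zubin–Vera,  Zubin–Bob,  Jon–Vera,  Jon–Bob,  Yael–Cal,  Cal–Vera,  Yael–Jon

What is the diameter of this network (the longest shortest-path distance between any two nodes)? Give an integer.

3

Eccentricity of each node (its greatest distance to any other): Bob:3, Cal:3, Jon:2, Vera:2, Yael:3, Zubin:3.
The maximum eccentricity is 3, realized for instance by the pair Cal–Bob via Cal – Vera – Jon – Bob. So the diameter is 3.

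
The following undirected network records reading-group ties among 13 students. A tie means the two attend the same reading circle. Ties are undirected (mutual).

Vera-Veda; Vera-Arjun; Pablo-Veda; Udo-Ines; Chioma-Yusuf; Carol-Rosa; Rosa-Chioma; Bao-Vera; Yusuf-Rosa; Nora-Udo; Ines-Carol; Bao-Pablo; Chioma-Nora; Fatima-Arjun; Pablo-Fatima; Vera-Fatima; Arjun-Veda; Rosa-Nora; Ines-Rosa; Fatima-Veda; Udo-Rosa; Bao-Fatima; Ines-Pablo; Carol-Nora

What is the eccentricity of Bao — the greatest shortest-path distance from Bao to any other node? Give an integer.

4

Distances from Bao: Arjun:2, Carol:3, Chioma:4, Fatima:1, Ines:2, Nora:4, Pablo:1, Rosa:3, Udo:3, Veda:2, Vera:1, Yusuf:4.
The largest is 4 (to Nora, Yusuf, and Chioma), so the eccentricity of Bao is 4.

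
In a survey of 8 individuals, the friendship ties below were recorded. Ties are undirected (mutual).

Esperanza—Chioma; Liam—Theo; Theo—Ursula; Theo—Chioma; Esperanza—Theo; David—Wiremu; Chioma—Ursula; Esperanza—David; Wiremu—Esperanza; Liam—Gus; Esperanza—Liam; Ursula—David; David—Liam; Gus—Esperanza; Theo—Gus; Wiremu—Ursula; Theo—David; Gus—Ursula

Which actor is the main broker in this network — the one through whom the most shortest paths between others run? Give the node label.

Esperanza

Unnormalized betweenness of each node: Chioma:1/5, David:41/30, Esperanza:13/4, Gus:8/15, Liam:1/4, Theo:39/20, Ursula:9/4, Wiremu:1/5.
Esperanza has the largest value, 13/4, making it the main broker — the node through which the most shortest paths run.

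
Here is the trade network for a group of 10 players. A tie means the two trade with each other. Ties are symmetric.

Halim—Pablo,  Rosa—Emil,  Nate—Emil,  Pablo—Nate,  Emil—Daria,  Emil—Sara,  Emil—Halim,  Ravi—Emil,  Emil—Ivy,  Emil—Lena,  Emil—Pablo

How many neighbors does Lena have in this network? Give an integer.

Lena is directly tied to Emil. That is 1 neighbor, so the degree of Lena is 1.

1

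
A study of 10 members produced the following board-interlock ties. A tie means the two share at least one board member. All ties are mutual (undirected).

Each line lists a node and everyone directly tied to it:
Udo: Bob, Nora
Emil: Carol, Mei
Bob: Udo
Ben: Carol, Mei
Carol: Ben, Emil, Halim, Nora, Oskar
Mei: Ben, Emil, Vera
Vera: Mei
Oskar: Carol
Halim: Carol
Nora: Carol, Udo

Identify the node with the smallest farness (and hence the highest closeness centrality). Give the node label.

Carol

Farness (sum of distances to all others) for each node — Ben:19, Bob:33, Carol:15, Emil:19, Halim:23, Mei:23, Nora:19, Oskar:23, Udo:25, Vera:31.
The smallest farness is 15, for Carol, so Carol has the highest closeness.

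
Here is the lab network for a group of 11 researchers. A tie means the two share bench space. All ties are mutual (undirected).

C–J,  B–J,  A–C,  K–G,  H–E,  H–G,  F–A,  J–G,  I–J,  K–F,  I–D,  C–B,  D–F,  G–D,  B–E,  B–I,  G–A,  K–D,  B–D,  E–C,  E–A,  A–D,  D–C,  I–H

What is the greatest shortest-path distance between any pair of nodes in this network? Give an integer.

Eccentricity of each node (its greatest distance to any other): A:2, B:2, C:2, D:2, E:3, F:3, G:2, H:3, I:2, J:3, K:3.
The maximum eccentricity is 3, realized for instance by the pair F–H via F – K – G – H. So the diameter is 3.

3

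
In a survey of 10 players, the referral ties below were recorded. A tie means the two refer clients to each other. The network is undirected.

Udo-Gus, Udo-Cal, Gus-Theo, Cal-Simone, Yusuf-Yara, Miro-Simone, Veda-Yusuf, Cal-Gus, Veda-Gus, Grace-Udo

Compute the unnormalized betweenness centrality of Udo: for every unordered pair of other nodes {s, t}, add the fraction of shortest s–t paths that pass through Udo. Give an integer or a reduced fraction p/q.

Pairs whose geodesics pass through Udo — Grace–Simone: 1; Grace–Yara: 1; Grace–Miro: 1; Grace–Theo: 1; Grace–Cal: 1; Grace–Gus: 1; Grace–Yusuf: 1; Grace–Veda: 1.
All other pairs contribute 0.
Summing the contributions gives betweenness(Udo) = 8.

8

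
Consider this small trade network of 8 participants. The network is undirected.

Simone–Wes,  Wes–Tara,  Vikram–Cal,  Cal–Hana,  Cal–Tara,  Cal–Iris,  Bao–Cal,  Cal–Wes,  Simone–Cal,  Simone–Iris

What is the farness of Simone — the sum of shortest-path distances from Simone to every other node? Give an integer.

11

Distances from Simone: Bao:2, Cal:1, Hana:2, Iris:1, Tara:2, Vikram:2, Wes:1.
Sum = 2 + 1 + 2 + 1 + 2 + 2 + 1 = 11.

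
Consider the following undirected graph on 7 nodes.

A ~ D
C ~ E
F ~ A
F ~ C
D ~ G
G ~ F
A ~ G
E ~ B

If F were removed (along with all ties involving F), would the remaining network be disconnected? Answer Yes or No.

Yes

Removing F leaves {B, C, and E} with no path to {A, D, and G}, so the network splits into 2 components. F is a cut vertex.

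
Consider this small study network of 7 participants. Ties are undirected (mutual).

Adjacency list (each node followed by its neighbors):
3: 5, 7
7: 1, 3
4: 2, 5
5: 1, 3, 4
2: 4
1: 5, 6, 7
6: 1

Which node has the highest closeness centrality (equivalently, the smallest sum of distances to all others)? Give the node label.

Farness (sum of distances to all others) for each node — 1:10, 2:17, 3:12, 4:12, 5:9, 6:15, 7:13.
The smallest farness is 9, for 5, so 5 has the highest closeness.

5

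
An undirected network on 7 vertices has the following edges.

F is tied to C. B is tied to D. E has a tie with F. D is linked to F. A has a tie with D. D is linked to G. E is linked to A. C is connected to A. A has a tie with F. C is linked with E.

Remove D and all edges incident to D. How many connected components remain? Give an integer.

Without D, the remaining ties split the others into: {B}; {G}; {A, C, E, F}.
That's 3 separate components.

3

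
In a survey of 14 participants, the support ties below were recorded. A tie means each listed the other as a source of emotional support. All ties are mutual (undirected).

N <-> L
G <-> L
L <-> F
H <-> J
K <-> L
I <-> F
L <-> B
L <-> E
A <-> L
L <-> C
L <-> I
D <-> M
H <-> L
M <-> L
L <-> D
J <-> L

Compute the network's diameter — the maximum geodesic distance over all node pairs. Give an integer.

2

Eccentricity of each node (its greatest distance to any other): A:2, B:2, C:2, D:2, E:2, F:2, G:2, H:2, I:2, J:2, K:2, L:1, M:2, N:2.
The maximum eccentricity is 2, realized for instance by the pair G–D via G – L – D. So the diameter is 2.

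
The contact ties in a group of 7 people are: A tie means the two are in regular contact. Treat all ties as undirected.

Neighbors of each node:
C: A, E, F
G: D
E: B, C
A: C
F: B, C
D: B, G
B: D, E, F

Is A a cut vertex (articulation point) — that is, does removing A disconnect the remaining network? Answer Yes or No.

Even without A, every remaining node can still reach every other (the residual graph is connected), so A is not a cut vertex.

No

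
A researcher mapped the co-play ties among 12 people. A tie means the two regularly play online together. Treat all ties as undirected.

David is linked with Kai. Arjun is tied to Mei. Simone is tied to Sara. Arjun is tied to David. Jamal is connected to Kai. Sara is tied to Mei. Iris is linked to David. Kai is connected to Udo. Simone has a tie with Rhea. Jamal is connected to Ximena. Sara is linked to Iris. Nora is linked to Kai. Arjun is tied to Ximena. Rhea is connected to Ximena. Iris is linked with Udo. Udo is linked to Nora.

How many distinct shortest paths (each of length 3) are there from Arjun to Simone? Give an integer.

The shortest distance is 3. The length-3 paths are: Arjun–Mei–Sara–Simone; Arjun–Ximena–Rhea–Simone.
That gives 2 distinct shortest paths.

2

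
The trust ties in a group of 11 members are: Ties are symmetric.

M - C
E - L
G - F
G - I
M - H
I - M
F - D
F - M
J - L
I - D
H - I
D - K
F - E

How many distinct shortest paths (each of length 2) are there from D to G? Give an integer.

2

The shortest distance is 2. The length-2 paths are: D–F–G; D–I–G.
That gives 2 distinct shortest paths.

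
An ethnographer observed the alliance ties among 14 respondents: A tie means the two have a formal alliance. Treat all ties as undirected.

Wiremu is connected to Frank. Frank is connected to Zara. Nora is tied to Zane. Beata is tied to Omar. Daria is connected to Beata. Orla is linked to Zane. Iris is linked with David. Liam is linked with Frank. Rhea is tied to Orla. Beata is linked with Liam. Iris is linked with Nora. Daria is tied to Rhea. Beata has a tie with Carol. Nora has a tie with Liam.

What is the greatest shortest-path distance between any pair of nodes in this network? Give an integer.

Eccentricity of each node (its greatest distance to any other): Beata:4, Carol:5, Daria:5, David:5, Frank:4, Iris:4, Liam:3, Nora:3, Omar:5, Orla:5, Rhea:5, Wiremu:5, Zane:4, Zara:5.
The maximum eccentricity is 5, realized for instance by the pair Omar–David via Omar – Beata – Liam – Nora – Iris – David. So the diameter is 5.

5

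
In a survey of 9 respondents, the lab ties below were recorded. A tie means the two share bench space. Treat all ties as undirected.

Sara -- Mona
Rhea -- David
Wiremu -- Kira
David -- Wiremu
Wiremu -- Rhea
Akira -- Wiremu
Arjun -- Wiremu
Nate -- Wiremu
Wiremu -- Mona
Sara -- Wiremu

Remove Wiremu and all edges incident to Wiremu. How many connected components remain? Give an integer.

Without Wiremu, the remaining ties split the others into: {David, Rhea}; {Kira}; {Akira}; {Arjun}; {Nate}; {Mona, Sara}.
That's 6 separate components.

6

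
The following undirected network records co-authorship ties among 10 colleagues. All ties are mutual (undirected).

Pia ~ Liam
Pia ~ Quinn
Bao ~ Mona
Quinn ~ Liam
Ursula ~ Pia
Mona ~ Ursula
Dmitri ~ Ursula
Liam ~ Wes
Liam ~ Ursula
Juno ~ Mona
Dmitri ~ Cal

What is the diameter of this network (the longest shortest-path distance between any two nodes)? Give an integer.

Eccentricity of each node (its greatest distance to any other): Bao:4, Cal:4, Dmitri:3, Juno:4, Liam:3, Mona:3, Pia:3, Quinn:4, Ursula:2, Wes:4.
The maximum eccentricity is 4, realized for instance by the pair Juno–Quinn via Juno – Mona – Ursula – Pia – Quinn. So the diameter is 4.

4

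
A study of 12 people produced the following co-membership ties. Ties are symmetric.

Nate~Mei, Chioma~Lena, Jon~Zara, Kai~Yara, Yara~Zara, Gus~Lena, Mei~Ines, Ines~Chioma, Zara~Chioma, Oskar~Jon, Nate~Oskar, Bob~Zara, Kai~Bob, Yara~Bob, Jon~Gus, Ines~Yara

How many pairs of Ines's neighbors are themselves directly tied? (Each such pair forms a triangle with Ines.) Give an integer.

Ines's neighbors are Chioma, Mei, and Yara, but none of them are tied to each other, so no triangle contains Ines.

0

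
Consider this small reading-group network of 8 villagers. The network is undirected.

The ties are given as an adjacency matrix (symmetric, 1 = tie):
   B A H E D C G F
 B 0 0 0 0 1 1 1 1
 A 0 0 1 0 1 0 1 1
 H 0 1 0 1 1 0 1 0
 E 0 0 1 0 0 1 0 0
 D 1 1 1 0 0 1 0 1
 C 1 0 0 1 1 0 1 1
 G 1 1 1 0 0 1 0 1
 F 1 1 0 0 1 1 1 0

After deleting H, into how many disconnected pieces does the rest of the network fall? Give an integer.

1

H's neighbors (A, D, E, and G) remain reachable from one another through other ties, so the rest of the network stays in one piece.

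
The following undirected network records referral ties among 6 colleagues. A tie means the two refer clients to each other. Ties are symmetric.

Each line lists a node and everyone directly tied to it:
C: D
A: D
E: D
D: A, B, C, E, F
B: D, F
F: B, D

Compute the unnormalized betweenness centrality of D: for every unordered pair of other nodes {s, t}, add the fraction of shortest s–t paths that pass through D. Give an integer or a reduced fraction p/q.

9

Pairs whose geodesics pass through D — A–C: 1; A–F: 1; A–E: 1; A–B: 1; C–F: 1; C–E: 1; C–B: 1; F–E: 1; E–B: 1.
All other pairs contribute 0.
Summing the contributions gives betweenness(D) = 9.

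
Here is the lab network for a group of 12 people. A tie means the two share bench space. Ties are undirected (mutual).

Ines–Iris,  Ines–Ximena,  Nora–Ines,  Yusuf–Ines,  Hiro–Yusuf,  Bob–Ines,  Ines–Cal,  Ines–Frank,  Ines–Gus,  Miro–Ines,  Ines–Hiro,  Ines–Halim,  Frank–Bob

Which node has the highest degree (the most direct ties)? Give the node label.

Degrees — Bob:2, Cal:1, Frank:2, Gus:1, Halim:1, Hiro:2, Ines:11, Iris:1, Miro:1, Nora:1, Ximena:1, Yusuf:2.
The maximum is 11, attained only by Ines.

Ines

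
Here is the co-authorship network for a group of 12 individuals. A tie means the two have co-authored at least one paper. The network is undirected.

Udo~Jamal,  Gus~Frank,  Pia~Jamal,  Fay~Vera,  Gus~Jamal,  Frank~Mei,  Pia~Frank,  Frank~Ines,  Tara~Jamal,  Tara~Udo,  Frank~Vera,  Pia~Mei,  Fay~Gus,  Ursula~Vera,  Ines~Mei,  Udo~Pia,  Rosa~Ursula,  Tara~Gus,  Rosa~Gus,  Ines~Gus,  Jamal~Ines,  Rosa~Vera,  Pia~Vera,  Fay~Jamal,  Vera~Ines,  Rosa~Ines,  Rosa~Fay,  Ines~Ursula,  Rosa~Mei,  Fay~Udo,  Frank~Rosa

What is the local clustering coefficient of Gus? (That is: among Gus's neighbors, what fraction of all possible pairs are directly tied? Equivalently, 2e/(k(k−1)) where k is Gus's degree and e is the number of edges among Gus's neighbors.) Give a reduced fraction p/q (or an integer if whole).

7/15

Gus's neighbors: Fay, Frank, Ines, Jamal, Rosa, and Tara (k = 6).
Possible neighbor pairs: C(6,2) = 15. Edges among them: Fay–Jamal, Fay–Rosa, Frank–Ines, Frank–Rosa, Ines–Jamal, Ines–Rosa, Jamal–Tara → e = 7.
Clustering(Gus) = 7/15.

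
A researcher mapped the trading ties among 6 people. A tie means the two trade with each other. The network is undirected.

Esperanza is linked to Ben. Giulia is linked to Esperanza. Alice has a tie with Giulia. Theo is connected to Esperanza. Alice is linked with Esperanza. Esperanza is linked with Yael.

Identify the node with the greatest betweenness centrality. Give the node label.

Esperanza

Unnormalized betweenness of each node: Alice:0, Ben:0, Esperanza:9, Giulia:0, Theo:0, Yael:0.
Esperanza has the largest value, 9, making it the main broker — the node through which the most shortest paths run.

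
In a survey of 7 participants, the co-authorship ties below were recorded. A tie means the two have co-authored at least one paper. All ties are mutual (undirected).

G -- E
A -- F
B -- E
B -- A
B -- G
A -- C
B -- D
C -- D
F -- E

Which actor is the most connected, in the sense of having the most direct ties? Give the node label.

B

Degrees — A:3, B:4, C:2, D:2, E:3, F:2, G:2.
The maximum is 4, attained only by B.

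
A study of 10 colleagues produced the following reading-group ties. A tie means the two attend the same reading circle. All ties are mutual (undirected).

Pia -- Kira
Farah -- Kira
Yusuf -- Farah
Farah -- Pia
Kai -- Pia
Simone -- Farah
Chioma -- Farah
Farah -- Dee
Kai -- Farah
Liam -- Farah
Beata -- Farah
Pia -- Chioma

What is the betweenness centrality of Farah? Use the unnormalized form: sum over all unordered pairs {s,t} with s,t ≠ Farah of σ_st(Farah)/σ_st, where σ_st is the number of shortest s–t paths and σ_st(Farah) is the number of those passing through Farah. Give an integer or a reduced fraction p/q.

63/2

Pairs whose geodesics pass through Farah — Liam–Simone: 1; Liam–Pia: 1; Liam–Dee: 1; Liam–Kai: 1; Liam–Yusuf: 1; Liam–Beata: 1; Liam–Kira: 1; Liam–Chioma: 1; Simone–Pia: 1; Simone–Dee: 1; Simone–Kai: 1; Simone–Yusuf: 1; Simone–Beata: 1; Simone–Kira: 1 … (+19 more pairs).
All other pairs contribute 0.
Summing the contributions gives betweenness(Farah) = 63/2.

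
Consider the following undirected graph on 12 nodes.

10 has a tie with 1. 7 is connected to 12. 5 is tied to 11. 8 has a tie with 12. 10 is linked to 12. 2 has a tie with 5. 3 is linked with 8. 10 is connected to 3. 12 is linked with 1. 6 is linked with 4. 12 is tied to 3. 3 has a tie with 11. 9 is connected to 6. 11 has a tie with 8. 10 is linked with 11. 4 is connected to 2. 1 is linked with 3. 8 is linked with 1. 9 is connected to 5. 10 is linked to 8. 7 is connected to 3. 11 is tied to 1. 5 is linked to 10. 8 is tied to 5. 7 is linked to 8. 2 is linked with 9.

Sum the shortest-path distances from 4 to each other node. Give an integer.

31

Distances from 4: 1:4, 2:1, 3:4, 5:2, 6:1, 7:4, 8:3, 9:2, 10:3, 11:3, 12:4.
Sum = 4 + 1 + 4 + 2 + 1 + 4 + 3 + 2 + 3 + 3 + 4 = 31.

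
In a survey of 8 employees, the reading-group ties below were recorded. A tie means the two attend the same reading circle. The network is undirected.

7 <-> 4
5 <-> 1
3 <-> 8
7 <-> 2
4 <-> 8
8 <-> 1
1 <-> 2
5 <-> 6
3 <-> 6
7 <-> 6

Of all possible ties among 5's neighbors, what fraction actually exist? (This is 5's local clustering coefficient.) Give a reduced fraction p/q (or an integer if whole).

5's neighbors: 1 and 6 (k = 2).
Possible neighbor pairs: C(2,2) = 1. Edges among them: none → e = 0.
Clustering(5) = 0/1.

0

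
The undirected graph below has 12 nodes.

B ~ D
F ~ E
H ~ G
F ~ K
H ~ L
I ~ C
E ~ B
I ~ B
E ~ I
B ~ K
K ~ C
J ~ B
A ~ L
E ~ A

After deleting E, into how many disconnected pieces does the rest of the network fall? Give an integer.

2

Without E, the remaining ties split the others into: {B, C, D, F, I, J, K}; {A, G, H, L}.
That's 2 separate components.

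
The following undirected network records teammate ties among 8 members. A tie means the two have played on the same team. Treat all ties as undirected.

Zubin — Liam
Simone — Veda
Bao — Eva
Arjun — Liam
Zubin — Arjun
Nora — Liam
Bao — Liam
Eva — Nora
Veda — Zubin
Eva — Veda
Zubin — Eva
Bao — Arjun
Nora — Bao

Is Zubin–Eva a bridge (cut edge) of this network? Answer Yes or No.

Even without that edge, Zubin still reaches Eva via Zubin – Veda – Eva, so the network stays connected. Not a bridge.

No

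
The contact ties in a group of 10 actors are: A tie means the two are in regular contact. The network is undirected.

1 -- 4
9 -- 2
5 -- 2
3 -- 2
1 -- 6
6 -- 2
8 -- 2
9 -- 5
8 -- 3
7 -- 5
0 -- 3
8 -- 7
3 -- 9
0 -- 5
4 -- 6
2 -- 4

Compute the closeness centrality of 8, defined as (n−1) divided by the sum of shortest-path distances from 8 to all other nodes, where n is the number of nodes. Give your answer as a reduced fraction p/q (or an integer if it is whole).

Distances from 8: 0:2, 1:3, 2:1, 3:1, 4:2, 5:2, 6:2, 7:1, 9:2. Sum = 16.
n = 10, so closeness = 9/16.

9/16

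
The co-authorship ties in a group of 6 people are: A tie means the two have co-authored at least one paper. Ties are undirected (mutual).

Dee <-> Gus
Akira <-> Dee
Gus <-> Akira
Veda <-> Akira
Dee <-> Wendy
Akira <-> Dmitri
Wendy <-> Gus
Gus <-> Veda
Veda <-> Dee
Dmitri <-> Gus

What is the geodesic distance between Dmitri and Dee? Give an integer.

One shortest route is Dmitri – Gus – Dee, which uses 2 edges, and Dmitri and Dee are not directly tied, so nothing shorter exists. So d(Dmitri,Dee) = 2.

2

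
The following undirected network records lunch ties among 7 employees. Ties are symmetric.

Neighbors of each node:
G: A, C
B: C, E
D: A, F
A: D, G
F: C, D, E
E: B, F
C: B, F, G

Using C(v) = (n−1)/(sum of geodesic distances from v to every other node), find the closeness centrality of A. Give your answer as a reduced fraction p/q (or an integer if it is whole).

Distances from A: B:3, C:2, D:1, E:3, F:2, G:1. Sum = 12.
n = 7, so closeness = 6/12 = 1/2.

1/2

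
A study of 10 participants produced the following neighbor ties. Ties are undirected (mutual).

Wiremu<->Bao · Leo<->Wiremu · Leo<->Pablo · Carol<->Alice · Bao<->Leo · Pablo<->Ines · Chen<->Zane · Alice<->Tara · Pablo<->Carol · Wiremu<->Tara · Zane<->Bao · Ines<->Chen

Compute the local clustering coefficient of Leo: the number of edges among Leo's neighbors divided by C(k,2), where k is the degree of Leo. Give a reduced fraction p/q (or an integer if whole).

1/3

Leo's neighbors: Bao, Pablo, and Wiremu (k = 3).
Possible neighbor pairs: C(3,2) = 3. Edges among them: Bao–Wiremu → e = 1.
Clustering(Leo) = 1/3.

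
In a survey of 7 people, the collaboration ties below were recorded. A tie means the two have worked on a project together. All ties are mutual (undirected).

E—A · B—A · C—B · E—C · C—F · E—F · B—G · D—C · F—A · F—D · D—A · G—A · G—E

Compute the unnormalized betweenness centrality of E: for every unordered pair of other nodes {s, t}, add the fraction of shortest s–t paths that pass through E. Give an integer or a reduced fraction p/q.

Pairs whose geodesics pass through E — G–C: 1/2; G–F: 1/2; C–A: 1/4.
All other pairs contribute 0.
Summing the contributions gives betweenness(E) = 5/4.

5/4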